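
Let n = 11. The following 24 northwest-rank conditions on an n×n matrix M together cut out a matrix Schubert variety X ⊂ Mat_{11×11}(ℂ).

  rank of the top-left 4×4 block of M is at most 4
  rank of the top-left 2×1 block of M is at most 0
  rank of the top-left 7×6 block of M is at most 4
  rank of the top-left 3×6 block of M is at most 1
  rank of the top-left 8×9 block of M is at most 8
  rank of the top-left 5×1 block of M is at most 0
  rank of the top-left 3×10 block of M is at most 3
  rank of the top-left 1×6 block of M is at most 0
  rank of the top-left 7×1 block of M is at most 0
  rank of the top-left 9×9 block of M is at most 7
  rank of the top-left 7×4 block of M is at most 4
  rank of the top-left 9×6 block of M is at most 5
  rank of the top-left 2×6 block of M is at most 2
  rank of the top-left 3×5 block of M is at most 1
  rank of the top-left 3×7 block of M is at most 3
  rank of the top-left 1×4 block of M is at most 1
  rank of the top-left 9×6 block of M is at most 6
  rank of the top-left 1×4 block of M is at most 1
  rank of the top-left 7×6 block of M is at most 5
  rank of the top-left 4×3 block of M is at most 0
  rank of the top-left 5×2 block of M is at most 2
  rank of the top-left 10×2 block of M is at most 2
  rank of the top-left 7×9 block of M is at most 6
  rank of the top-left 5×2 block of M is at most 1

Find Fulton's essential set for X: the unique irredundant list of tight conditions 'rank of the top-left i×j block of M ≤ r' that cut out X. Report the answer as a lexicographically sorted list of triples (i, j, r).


Propagating the 24 rank bounds to every northwest block:

  i=1: 0  0  0  0  0  0  1  1  1  1  1
  i=2: 0  0  0  1  1  1  2  2  2  2  2
  i=3: 0  0  0  1  1  1  2  3  3  3  3
  i=4: 0  0  0  1  2  2  3  4  4  4  4
  i=5: 0  1  1  2  3  3  4  5  5  5  5
  i=6: 0  1  2  3  4  4  5  6  6  6  6
  i=7: 0  1  2  3  4  4  5  6  6  7  7
  i=8: 1  2  3  4  5  5  6  7  7  8  8
  i=9: 1  2  3  4  5  5  6  7  7  8  9
  i=10: 1  2  3  4  5  6  7  8  8  9  10
  i=11: 1  2  3  4  5  6  7  8  9  10  11

second differences of R give the permutation w = (7, 4, 8, 5, 2, 3, 10, 1, 11, 6, 9).

Rothe diagram D(w) (24 cells), 8 SE-corners (essential conditions):

[(1, 6, 0), (3, 6, 1), (4, 3, 0), (7, 1, 0), (7, 6, 4), (7, 9, 6), (9, 6, 5), (9, 9, 7)]


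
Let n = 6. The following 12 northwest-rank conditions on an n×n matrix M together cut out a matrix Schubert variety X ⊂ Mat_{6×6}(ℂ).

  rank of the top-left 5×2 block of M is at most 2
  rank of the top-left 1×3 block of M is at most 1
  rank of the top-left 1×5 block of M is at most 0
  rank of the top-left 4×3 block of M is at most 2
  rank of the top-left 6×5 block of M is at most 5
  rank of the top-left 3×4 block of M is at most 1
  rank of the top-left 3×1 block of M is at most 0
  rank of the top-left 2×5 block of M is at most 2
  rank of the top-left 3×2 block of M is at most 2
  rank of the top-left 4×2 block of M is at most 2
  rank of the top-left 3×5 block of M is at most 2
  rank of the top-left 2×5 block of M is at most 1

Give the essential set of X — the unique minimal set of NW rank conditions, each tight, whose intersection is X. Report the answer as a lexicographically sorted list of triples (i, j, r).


Recovering R(i,j) via the rank-extension bound from the 12 conditions:

  row 1: 0 | 0 | 0 | 0 | 0 | 1
  row 2: 0 | 1 | 1 | 1 | 1 | 2
  row 3: 0 | 1 | 1 | 1 | 2 | 3
  row 4: 1 | 2 | 2 | 2 | 3 | 4
  row 5: 1 | 2 | 3 | 3 | 4 | 5
  row 6: 1 | 2 | 3 | 4 | 5 | 6

giving w = (6, 2, 5, 1, 3, 4) via Δ²R.

3 SE-corners of the 9-cell Rothe diagram give Ess(w):

[(1, 5, 0), (3, 1, 0), (3, 4, 1)]


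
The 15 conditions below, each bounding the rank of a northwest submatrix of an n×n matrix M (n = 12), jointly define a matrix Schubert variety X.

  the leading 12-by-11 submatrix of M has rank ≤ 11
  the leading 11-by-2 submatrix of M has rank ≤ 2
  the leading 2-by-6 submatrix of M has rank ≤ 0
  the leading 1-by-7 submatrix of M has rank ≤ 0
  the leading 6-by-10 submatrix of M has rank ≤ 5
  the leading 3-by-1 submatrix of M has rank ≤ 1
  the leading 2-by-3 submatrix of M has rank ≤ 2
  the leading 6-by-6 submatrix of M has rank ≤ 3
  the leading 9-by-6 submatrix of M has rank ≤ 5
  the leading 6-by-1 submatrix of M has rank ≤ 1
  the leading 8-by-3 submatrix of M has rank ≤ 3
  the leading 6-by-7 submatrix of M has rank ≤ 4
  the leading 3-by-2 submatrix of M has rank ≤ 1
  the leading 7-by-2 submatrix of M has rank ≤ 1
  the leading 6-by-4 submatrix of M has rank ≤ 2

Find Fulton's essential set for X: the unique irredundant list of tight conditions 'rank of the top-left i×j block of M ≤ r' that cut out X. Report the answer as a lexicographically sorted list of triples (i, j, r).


Recovering R(i,j) via the rank-extension bound from the 15 conditions:

  0 0 0 0 0 0 0 1 1 1 1 1
  0 0 0 0 0 0 1 2 2 2 2 2
  1 1 1 1 1 1 2 3 3 3 3 3
  1 1 2 2 2 2 3 4 4 4 4 4
  1 1 2 2 3 3 4 5 5 5 5 5
  1 1 2 2 3 3 4 5 5 5 6 6
  1 1 2 3 4 4 5 6 6 6 7 7
  1 2 3 4 5 5 6 7 7 7 8 8
  1 2 3 4 5 5 6 7 8 8 9 9
  1 2 3 4 5 6 7 8 9 9 10 10
  1 2 3 4 5 6 7 8 9 10 11 11
  1 2 3 4 5 6 7 8 9 10 11 12

so w = (8, 7, 1, 3, 5, 11, 4, 2, 9, 6, 10, 12).

ℓ(w)=23; the 7 essential cells (i,j,r):

[(1, 7, 0), (2, 6, 0), (6, 4, 2), (6, 6, 3), (6, 10, 5), (7, 2, 1), (9, 6, 5)]


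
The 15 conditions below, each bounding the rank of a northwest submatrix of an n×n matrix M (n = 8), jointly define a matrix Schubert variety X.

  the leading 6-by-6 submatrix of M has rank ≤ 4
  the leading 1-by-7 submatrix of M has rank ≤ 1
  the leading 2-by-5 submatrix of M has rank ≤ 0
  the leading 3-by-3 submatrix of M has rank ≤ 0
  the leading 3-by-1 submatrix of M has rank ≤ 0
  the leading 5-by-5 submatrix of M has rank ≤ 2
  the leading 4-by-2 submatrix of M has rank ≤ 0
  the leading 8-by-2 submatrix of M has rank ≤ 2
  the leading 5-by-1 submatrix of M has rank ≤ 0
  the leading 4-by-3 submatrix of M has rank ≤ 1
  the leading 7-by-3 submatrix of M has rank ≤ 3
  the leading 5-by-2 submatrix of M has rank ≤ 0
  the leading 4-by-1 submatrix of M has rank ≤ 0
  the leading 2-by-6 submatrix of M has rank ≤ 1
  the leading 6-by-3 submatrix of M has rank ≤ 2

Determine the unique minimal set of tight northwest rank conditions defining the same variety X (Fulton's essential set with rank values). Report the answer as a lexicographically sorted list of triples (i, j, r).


Computing R[i][j] = min implied NW-rank bound (n=8, 15 conditions):

  row 1: 0 0 0 0 0 1 1 1
  row 2: 0 0 0 0 0 1 2 2
  row 3: 0 0 0 1 1 2 3 3
  row 4: 0 0 1 2 2 3 4 4
  row 5: 0 0 1 2 2 3 4 5
  row 6: 1 1 2 3 3 4 5 6
  row 7: 1 2 3 4 4 5 6 7
  row 8: 1 2 3 4 5 6 7 8

the unique w with this rank table is (6, 7, 4, 3, 8, 1, 2, 5).

Fulton essential set (4 of the 18 Rothe cells):

[(2, 5, 0), (3, 3, 0), (5, 2, 0), (5, 5, 2)]


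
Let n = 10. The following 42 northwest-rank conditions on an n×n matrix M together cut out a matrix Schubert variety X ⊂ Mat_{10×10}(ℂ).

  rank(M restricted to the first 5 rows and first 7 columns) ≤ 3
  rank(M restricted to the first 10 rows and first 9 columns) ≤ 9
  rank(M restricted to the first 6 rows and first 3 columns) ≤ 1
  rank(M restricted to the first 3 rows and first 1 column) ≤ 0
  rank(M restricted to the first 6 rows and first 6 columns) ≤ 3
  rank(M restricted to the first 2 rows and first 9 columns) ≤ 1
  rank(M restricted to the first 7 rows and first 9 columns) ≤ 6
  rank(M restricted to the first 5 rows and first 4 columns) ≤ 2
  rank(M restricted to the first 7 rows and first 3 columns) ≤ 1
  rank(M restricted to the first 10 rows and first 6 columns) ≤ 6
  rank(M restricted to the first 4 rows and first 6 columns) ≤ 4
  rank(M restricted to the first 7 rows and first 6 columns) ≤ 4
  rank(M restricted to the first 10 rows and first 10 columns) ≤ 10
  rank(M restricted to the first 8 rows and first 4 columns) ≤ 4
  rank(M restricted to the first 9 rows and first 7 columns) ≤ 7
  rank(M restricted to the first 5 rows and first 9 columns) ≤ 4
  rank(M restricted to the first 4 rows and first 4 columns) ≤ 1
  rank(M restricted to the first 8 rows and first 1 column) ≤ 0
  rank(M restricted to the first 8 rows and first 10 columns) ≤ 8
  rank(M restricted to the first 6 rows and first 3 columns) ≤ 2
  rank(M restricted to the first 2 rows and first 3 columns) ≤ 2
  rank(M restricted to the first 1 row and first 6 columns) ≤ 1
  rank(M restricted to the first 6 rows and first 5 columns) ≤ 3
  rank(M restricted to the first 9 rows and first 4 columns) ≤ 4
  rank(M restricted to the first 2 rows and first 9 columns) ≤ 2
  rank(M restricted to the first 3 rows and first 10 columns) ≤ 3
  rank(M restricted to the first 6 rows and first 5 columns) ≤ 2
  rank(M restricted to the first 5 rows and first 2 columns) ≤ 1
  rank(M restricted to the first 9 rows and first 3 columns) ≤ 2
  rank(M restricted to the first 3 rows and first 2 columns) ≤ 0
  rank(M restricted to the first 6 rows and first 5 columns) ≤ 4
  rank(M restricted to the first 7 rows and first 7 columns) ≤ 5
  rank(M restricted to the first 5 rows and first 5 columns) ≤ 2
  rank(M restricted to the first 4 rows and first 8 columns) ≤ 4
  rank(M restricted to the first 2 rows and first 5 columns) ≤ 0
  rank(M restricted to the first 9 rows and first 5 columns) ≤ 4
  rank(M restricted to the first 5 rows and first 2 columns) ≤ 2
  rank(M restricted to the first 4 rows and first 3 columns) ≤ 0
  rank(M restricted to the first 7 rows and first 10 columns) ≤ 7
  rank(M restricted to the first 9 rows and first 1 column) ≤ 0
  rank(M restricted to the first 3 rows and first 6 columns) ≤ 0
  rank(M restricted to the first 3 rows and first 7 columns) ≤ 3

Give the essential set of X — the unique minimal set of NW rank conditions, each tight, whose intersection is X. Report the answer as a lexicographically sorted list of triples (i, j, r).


Recovering R(i,j) via the rank-extension bound from the 42 conditions:

  row 1: 0 0 0 0 0 0 1 1 1 1
  row 2: 0 0 0 0 0 0 1 1 1 2
  row 3: 0 0 0 0 0 0 1 2 2 3
  row 4: 0 0 0 1 1 1 2 3 3 4
  row 5: 0 1 1 2 2 2 3 4 4 5
  row 6: 0 1 1 2 2 3 4 5 5 6
  row 7: 0 1 1 2 3 4 5 6 6 7
  row 8: 0 1 2 3 4 5 6 7 7 8
  row 9: 0 1 2 3 4 5 6 7 8 9
  row 10: 1 2 3 4 5 6 7 8 9 10

giving w = (7, 10, 8, 4, 2, 6, 5, 3, 9, 1) via Δ²R.

Fulton essential set (6 of the 31 Rothe cells):

[(2, 9, 1), (3, 6, 0), (4, 3, 0), (6, 5, 2), (7, 3, 1), (9, 1, 0)]


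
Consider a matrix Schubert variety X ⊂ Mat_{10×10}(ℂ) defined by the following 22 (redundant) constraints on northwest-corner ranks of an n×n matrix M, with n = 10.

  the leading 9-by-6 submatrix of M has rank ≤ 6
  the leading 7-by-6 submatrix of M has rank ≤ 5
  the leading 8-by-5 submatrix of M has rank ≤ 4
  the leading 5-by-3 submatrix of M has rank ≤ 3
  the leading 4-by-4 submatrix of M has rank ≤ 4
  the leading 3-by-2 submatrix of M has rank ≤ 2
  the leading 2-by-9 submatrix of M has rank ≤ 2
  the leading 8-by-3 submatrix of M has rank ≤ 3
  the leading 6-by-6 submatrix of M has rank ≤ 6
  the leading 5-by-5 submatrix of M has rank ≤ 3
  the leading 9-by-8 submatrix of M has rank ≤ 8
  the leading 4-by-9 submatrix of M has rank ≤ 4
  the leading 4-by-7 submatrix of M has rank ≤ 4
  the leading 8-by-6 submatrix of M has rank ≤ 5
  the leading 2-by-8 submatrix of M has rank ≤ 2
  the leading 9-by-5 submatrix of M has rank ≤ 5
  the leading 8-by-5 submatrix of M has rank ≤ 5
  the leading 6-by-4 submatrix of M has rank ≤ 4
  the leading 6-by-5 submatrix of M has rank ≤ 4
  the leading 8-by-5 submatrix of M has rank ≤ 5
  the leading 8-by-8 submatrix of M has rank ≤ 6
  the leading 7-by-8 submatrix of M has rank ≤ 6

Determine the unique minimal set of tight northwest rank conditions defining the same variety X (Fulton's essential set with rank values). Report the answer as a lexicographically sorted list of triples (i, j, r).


Computing R[i][j] = min implied NW-rank bound (n=10, 22 conditions):

  i=1: 1 1 1 1 1 1 1 1 1 1
  i=2: 1 2 2 2 2 2 2 2 2 2
  i=3: 1 2 3 3 3 3 3 3 3 3
  i=4: 1 2 3 3 3 4 4 4 4 4
  i=5: 1 2 3 3 3 4 5 5 5 5
  i=6: 1 2 3 4 4 5 6 6 6 6
  i=7: 1 2 3 4 4 5 6 6 7 7
  i=8: 1 2 3 4 4 5 6 6 7 8
  i=9: 1 2 3 4 5 6 7 7 8 9
  i=10: 1 2 3 4 5 6 7 8 9 10

second differences of R give the permutation w = (1, 2, 3, 6, 7, 4, 9, 10, 5, 8).

3 SE-corners of the 8-cell Rothe diagram give Ess(w):

[(5, 5, 3), (8, 5, 4), (8, 8, 6)]


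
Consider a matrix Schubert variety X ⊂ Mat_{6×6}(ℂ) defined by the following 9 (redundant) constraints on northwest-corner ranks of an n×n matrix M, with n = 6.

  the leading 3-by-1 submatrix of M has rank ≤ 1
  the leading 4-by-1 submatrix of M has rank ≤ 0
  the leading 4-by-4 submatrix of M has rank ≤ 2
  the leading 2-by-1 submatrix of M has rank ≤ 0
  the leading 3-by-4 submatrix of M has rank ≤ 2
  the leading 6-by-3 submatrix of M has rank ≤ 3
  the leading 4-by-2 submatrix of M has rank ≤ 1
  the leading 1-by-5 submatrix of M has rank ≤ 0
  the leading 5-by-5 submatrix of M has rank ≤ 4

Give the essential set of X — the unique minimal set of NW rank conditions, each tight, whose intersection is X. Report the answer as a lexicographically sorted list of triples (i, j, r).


Reconstructing r_w from the 9 given conditions:

  0  0  0  0  0  1
  0  1  1  1  1  2
  0  1  2  2  2  3
  0  1  2  2  3  4
  1  2  3  3  4  5
  1  2  3  4  5  6

so w = (6, 2, 3, 5, 1, 4).

Rothe diagram D(w) (9 cells), 3 SE-corners (essential conditions):

[(1, 5, 0), (4, 1, 0), (4, 4, 2)]


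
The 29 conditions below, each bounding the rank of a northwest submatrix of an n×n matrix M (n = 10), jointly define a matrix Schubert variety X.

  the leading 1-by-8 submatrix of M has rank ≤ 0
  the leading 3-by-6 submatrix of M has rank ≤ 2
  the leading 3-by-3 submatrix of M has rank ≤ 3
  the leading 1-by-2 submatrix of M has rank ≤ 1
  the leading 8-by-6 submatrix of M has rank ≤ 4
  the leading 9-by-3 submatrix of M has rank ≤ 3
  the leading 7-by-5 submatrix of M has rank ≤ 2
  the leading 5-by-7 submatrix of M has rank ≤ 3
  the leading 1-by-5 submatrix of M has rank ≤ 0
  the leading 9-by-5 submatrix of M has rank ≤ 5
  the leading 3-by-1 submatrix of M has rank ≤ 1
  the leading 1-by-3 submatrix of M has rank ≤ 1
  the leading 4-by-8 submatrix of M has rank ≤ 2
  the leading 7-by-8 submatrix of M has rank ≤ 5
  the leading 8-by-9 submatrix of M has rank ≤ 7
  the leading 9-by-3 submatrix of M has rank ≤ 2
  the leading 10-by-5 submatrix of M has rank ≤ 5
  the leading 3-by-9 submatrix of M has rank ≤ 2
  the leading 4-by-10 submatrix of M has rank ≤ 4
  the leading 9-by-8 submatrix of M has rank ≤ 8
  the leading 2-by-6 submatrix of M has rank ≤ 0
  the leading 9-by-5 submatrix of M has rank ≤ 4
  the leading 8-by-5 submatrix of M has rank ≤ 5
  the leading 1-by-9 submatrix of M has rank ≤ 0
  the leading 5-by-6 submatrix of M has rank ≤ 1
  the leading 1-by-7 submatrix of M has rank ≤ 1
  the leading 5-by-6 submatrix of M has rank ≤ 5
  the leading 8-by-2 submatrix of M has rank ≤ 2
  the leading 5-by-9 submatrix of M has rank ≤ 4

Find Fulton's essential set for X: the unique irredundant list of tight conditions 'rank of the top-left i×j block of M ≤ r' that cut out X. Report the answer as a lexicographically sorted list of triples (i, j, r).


Propagating the 29 rank bounds to every northwest block:

  row 1: 0 0 0 0 0 0 0 0 0 1
  row 2: 0 0 0 0 0 0 1 1 1 2
  row 3: 1 1 1 1 1 1 2 2 2 3
  row 4: 1 1 1 1 1 1 2 2 3 4
  row 5: 1 1 1 1 1 1 2 3 4 5
  row 6: 1 2 2 2 2 2 3 4 5 6
  row 7: 1 2 2 2 2 3 4 5 6 7
  row 8: 1 2 2 3 3 4 5 6 7 8
  row 9: 1 2 2 3 4 5 6 7 8 9
  row 10: 1 2 3 4 5 6 7 8 9 10

the unique w with this rank table is (10, 7, 1, 9, 8, 2, 6, 4, 5, 3).

ℓ(w)=31; the 6 essential cells (i,j,r):

[(1, 9, 0), (2, 6, 0), (4, 8, 2), (5, 6, 1), (7, 5, 2), (9, 3, 2)]


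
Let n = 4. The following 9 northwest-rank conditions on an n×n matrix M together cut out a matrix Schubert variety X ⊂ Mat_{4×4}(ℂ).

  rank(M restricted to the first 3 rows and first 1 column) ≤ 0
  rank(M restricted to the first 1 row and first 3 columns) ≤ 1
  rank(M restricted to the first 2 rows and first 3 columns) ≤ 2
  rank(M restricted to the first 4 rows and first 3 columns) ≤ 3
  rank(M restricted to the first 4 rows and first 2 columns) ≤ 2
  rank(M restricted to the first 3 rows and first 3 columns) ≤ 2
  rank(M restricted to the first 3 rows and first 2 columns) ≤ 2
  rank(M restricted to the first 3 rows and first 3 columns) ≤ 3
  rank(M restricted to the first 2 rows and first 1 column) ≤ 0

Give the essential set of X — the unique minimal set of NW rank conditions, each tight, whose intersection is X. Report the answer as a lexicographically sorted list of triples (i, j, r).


Reconstructing r_w from the 9 given conditions:

  0 1 1 1
  0 1 2 2
  0 1 2 3
  1 2 3 4

giving w = (2, 3, 4, 1) via Δ²R.

|D(w)|=3, |Ess(w)|=1:

[(3, 1, 0)]


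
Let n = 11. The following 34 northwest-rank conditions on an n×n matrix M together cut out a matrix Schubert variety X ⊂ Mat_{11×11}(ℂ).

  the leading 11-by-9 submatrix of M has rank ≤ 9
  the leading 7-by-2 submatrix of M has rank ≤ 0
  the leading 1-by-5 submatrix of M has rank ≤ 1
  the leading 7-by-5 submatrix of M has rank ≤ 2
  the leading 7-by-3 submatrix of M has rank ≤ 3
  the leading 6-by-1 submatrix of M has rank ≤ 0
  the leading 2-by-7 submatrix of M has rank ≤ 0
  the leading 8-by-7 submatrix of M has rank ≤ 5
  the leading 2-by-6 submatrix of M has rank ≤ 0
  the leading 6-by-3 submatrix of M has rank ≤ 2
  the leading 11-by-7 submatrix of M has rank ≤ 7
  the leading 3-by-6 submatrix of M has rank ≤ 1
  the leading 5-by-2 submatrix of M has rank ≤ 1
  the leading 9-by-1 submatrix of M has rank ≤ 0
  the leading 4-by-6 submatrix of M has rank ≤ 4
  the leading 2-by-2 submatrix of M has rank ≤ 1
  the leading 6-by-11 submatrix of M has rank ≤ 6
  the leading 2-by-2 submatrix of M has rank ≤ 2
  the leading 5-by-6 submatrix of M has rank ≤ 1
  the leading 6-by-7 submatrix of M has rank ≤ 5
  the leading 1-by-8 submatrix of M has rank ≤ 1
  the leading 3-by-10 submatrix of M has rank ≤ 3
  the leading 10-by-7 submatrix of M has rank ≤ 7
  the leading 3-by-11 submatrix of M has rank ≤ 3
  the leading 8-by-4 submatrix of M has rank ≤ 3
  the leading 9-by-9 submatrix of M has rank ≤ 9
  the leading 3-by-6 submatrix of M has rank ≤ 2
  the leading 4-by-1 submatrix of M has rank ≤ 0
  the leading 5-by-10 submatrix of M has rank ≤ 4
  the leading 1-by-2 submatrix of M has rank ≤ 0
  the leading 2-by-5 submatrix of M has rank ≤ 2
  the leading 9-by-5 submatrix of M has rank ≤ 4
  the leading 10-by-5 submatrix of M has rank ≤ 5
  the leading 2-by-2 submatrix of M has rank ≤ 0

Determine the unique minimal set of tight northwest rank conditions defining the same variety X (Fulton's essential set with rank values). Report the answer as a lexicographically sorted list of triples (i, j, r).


Computing R[i][j] = min implied NW-rank bound (n=11, 34 conditions):

  R[1]: 0, 0, 0, 0, 0, 0, 0, 1, 1, 1, 1
  R[2]: 0, 0, 0, 0, 0, 0, 0, 1, 2, 2, 2
  R[3]: 0, 0, 1, 1, 1, 1, 1, 2, 3, 3, 3
  R[4]: 0, 0, 1, 1, 1, 1, 2, 3, 4, 4, 4
  R[5]: 0, 0, 1, 1, 1, 1, 2, 3, 4, 4, 5
  R[6]: 0, 0, 1, 2, 2, 2, 3, 4, 5, 5, 6
  R[7]: 0, 0, 1, 2, 2, 3, 4, 5, 6, 6, 7
  R[8]: 0, 1, 2, 3, 3, 4, 5, 6, 7, 7, 8
  R[9]: 0, 1, 2, 3, 4, 5, 6, 7, 8, 8, 9
  R[10]: 1, 2, 3, 4, 5, 6, 7, 8, 9, 9, 10
  R[11]: 1, 2, 3, 4, 5, 6, 7, 8, 9, 10, 11

so w = (8, 9, 3, 7, 11, 4, 6, 2, 5, 1, 10).

Rothe diagram D(w) (34 cells), 6 SE-corners (essential conditions):

[(2, 7, 0), (5, 6, 1), (5, 10, 4), (7, 2, 0), (7, 5, 2), (9, 1, 0)]


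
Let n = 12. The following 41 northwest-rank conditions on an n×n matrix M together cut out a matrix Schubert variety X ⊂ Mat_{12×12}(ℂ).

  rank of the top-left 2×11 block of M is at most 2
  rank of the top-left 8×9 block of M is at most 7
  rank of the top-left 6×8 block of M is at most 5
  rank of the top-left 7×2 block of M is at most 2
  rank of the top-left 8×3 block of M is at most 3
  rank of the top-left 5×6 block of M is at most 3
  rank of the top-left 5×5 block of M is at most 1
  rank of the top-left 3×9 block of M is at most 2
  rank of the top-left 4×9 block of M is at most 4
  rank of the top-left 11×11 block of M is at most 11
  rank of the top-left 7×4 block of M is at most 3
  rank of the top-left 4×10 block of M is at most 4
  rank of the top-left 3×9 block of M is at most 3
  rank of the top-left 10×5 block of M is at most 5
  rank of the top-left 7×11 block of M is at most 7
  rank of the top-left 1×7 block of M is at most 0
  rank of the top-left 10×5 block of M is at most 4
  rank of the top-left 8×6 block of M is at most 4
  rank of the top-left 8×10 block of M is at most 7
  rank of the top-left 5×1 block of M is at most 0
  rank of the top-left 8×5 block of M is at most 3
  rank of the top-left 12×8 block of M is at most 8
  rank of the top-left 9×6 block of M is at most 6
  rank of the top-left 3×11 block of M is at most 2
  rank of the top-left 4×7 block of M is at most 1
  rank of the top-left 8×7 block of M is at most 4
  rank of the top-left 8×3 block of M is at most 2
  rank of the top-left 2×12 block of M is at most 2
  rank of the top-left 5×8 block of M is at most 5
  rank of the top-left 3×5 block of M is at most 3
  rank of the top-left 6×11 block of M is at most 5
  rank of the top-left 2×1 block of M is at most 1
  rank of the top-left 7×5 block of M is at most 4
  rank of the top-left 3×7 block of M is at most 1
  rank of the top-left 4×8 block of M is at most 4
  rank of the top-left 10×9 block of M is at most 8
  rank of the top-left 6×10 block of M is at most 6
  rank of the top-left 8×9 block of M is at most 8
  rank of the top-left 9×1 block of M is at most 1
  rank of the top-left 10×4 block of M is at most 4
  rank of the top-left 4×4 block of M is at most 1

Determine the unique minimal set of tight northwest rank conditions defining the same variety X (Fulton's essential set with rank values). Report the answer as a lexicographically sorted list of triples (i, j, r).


The tightest implied rank at each (i,j), from the 41 conditions:

  row 1: 0, 0, 0, 0, 0, 0, 0, 1, 1, 1, 1, 1
  row 2: 0, 1, 1, 1, 1, 1, 1, 2, 2, 2, 2, 2
  row 3: 0, 1, 1, 1, 1, 1, 1, 2, 2, 2, 2, 3
  row 4: 0, 1, 1, 1, 1, 1, 1, 2, 3, 3, 3, 4
  row 5: 0, 1, 1, 1, 1, 2, 2, 3, 4, 4, 4, 5
  row 6: 1, 2, 2, 2, 2, 3, 3, 4, 5, 5, 5, 6
  row 7: 1, 2, 2, 3, 3, 4, 4, 5, 6, 6, 6, 7
  row 8: 1, 2, 2, 3, 3, 4, 4, 5, 6, 7, 7, 8
  row 9: 1, 2, 3, 4, 4, 5, 5, 6, 7, 8, 8, 9
  row 10: 1, 2, 3, 4, 4, 5, 6, 7, 8, 9, 9, 10
  row 11: 1, 2, 3, 4, 5, 6, 7, 8, 9, 10, 10, 11
  row 12: 1, 2, 3, 4, 5, 6, 7, 8, 9, 10, 11, 12

second differences of R give the permutation w = (8, 2, 12, 9, 6, 1, 4, 10, 3, 7, 5, 11).

|D(w)|=32, |Ess(w)|=9:

[(1, 7, 0), (3, 11, 2), (4, 7, 1), (5, 1, 0), (5, 5, 1), (8, 3, 2), (8, 5, 3), (8, 7, 4), (10, 5, 4)]


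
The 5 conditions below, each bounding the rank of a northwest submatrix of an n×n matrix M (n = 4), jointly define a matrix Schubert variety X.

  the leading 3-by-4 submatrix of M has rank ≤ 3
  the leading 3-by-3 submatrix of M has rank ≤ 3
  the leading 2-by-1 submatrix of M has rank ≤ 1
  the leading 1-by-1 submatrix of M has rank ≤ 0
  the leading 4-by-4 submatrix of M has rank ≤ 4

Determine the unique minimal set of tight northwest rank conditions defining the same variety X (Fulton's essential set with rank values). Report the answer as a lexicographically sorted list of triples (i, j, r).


Computing R[i][j] = min implied NW-rank bound (n=4, 5 conditions):

  i=1: 0, 1, 1, 1
  i=2: 1, 2, 2, 2
  i=3: 1, 2, 3, 3
  i=4: 1, 2, 3, 4

second differences of R give the permutation w = (2, 1, 3, 4).

D(w) has 1 cell with 1 SE-corner; essential set:

[(1, 1, 0)]


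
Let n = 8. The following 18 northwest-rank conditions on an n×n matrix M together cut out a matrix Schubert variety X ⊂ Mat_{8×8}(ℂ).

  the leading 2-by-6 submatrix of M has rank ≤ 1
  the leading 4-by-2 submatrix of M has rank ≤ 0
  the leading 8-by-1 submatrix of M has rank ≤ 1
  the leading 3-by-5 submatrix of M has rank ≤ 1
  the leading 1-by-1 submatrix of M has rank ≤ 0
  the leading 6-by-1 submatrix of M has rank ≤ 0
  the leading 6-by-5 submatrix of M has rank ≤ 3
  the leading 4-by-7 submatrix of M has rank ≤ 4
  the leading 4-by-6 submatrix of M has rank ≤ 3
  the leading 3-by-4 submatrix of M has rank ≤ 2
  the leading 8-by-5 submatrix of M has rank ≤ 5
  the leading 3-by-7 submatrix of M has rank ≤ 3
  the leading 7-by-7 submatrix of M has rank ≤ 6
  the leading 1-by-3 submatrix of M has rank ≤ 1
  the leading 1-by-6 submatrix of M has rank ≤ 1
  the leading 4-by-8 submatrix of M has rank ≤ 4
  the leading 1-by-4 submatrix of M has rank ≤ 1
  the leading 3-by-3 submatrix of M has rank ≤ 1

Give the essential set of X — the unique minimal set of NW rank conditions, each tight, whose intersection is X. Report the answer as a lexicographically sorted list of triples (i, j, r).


Reconstructing r_w from the 18 given conditions:

  R[1]: 0 0 1 1 1 1 1 1
  R[2]: 0 0 1 1 1 1 2 2
  R[3]: 0 0 1 1 1 2 3 3
  R[4]: 0 0 1 2 2 3 4 4
  R[5]: 0 1 2 3 3 4 5 5
  R[6]: 0 1 2 3 3 4 5 6
  R[7]: 1 2 3 4 4 5 6 7
  R[8]: 1 2 3 4 5 6 7 8

giving w = (3, 7, 6, 4, 2, 8, 1, 5) via Δ²R.

Rothe diagram D(w) (16 cells), 5 SE-corners (essential conditions):

[(2, 6, 1), (3, 5, 1), (4, 2, 0), (6, 1, 0), (6, 5, 3)]


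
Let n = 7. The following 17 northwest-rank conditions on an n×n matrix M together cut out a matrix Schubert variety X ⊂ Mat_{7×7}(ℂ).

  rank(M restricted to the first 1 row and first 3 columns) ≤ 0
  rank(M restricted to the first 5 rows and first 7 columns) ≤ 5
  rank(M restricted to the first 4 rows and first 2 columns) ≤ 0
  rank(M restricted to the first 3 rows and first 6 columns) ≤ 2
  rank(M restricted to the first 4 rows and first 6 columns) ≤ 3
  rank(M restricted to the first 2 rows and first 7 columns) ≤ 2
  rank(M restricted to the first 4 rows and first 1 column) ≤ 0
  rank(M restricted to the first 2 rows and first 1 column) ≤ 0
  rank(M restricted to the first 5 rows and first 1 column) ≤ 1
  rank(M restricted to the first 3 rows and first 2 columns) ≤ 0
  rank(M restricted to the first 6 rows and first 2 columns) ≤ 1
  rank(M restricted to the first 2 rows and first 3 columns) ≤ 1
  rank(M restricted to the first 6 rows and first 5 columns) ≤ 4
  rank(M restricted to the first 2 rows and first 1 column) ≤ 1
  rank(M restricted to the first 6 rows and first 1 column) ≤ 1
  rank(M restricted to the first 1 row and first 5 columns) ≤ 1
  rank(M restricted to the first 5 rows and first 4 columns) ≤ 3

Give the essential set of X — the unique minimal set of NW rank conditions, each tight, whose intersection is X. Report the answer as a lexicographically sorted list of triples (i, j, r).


Computing R[i][j] = min implied NW-rank bound (n=7, 17 conditions):

  row 1: 0, 0, 0, 1, 1, 1, 1
  row 2: 0, 0, 1, 2, 2, 2, 2
  row 3: 0, 0, 1, 2, 2, 2, 3
  row 4: 0, 0, 1, 2, 3, 3, 4
  row 5: 1, 1, 2, 3, 4, 4, 5
  row 6: 1, 1, 2, 3, 4, 5, 6
  row 7: 1, 2, 3, 4, 5, 6, 7

the unique w with this rank table is (4, 3, 7, 5, 1, 6, 2).

4 SE-corners of the 12-cell Rothe diagram give Ess(w):

[(1, 3, 0), (3, 6, 2), (4, 2, 0), (6, 2, 1)]


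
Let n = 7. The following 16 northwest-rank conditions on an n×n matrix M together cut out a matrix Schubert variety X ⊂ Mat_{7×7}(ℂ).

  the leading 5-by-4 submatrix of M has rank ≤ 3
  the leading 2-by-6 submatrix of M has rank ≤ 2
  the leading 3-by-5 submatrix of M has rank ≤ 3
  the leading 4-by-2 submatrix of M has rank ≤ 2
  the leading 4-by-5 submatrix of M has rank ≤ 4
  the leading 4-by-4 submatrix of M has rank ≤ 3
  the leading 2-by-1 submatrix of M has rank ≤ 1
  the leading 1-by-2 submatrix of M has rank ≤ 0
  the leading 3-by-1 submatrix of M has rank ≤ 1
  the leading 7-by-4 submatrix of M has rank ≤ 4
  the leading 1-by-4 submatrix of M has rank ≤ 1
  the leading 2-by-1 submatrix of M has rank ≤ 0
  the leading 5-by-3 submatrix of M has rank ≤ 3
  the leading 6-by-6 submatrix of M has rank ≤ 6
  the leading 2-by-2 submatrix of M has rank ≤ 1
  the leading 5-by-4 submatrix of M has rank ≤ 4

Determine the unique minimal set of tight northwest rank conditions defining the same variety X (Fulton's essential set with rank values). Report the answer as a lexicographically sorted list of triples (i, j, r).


The tightest implied rank at each (i,j), from the 16 conditions:

  R[1]: 0 0 1 1 1 1 1
  R[2]: 0 1 2 2 2 2 2
  R[3]: 1 2 3 3 3 3 3
  R[4]: 1 2 3 3 4 4 4
  R[5]: 1 2 3 3 4 5 5
  R[6]: 1 2 3 4 5 6 6
  R[7]: 1 2 3 4 5 6 7

the unique w with this rank table is (3, 2, 1, 5, 6, 4, 7).

|D(w)|=5, |Ess(w)|=3:

[(1, 2, 0), (2, 1, 0), (5, 4, 3)]


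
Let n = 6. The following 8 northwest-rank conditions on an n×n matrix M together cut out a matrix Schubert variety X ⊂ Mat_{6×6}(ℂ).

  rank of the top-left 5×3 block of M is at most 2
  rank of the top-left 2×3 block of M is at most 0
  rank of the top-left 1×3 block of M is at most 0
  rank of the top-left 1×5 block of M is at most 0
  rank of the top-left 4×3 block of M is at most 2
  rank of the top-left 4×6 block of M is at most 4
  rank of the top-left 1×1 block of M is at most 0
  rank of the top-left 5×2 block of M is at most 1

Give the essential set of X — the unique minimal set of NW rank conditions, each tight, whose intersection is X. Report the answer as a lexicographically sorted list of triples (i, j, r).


Computing R[i][j] = min implied NW-rank bound (n=6, 8 conditions):

  i=1: 0 | 0 | 0 | 0 | 0 | 1
  i=2: 0 | 0 | 0 | 1 | 1 | 2
  i=3: 1 | 1 | 1 | 2 | 2 | 3
  i=4: 1 | 1 | 2 | 3 | 3 | 4
  i=5: 1 | 1 | 2 | 3 | 4 | 5
  i=6: 1 | 2 | 3 | 4 | 5 | 6

second differences of R give the permutation w = (6, 4, 1, 3, 5, 2).

|D(w)|=10, |Ess(w)|=3:

[(1, 5, 0), (2, 3, 0), (5, 2, 1)]


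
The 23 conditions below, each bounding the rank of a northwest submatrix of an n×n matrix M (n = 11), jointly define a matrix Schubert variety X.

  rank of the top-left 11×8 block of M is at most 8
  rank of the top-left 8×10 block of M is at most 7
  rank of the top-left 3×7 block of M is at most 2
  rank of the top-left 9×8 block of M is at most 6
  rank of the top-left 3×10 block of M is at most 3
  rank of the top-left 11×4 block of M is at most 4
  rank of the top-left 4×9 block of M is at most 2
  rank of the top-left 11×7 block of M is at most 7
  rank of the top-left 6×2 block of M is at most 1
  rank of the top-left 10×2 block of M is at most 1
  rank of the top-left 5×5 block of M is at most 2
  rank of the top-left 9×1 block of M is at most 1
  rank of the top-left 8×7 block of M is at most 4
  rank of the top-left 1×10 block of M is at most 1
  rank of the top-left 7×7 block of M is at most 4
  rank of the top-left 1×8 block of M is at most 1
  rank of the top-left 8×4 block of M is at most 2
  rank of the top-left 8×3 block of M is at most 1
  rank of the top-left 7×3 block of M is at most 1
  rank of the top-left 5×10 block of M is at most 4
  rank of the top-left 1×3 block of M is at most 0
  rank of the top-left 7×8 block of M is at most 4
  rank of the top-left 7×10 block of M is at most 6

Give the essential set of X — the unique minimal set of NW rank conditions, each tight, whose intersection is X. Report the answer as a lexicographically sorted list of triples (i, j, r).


Rank table r_w(11×11) implied by the 23 constraints:

  R[1]: 0 0 0 1 1 1 1 1 1 1 1
  R[2]: 1 1 1 2 2 2 2 2 2 2 2
  R[3]: 1 1 1 2 2 2 2 2 2 3 3
  R[4]: 1 1 1 2 2 2 2 2 2 3 4
  R[5]: 1 1 1 2 2 3 3 3 3 4 5
  R[6]: 1 1 1 2 3 4 4 4 4 5 6
  R[7]: 1 1 1 2 3 4 4 4 5 6 7
  R[8]: 1 1 1 2 3 4 4 5 6 7 8
  R[9]: 1 1 2 3 4 5 5 6 7 8 9
  R[10]: 1 1 2 3 4 5 6 7 8 9 10
  R[11]: 1 2 3 4 5 6 7 8 9 10 11

so w = (4, 1, 10, 11, 6, 5, 9, 8, 3, 7, 2).

D(w) has 31 cells with 7 SE-corners; essential set:

[(1, 3, 0), (4, 9, 2), (5, 5, 2), (7, 8, 4), (8, 3, 1), (8, 7, 4), (10, 2, 1)]


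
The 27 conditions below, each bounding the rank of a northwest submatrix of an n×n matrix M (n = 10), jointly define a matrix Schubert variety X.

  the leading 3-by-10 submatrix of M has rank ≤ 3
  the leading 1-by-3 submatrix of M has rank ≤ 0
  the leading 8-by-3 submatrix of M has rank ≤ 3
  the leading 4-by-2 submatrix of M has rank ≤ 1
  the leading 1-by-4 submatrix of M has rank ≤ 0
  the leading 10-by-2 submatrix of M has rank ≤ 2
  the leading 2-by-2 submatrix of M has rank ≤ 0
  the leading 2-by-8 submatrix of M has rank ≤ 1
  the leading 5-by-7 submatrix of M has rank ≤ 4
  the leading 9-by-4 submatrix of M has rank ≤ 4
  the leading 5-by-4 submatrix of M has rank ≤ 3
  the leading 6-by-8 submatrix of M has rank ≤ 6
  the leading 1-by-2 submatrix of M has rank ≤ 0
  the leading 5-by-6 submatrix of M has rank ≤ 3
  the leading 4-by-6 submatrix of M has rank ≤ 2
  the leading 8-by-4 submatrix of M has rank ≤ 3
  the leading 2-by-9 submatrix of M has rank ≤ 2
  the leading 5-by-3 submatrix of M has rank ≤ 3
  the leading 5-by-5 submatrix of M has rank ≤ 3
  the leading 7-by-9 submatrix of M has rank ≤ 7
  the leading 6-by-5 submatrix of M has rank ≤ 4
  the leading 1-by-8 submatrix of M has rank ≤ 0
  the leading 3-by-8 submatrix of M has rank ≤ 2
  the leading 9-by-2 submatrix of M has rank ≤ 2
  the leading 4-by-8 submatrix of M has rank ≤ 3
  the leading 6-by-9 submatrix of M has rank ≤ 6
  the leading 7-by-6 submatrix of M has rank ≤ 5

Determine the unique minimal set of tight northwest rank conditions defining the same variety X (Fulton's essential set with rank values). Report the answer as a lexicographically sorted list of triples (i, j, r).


The tightest implied rank at each (i,j), from the 27 conditions:

  0  0  0  0  0  0  0  0  1  1
  0  0  1  1  1  1  1  1  2  2
  1  1  2  2  2  2  2  2  3  3
  1  1  2  2  2  2  3  3  4  4
  1  2  3  3  3  3  4  4  5  5
  1  2  3  3  4  4  5  5  6  6
  1  2  3  3  4  5  6  6  7  7
  1  2  3  3  4  5  6  7  8  8
  1  2  3  4  5  6  7  8  9  9
  1  2  3  4  5  6  7  8  9  10

reading off 1-entries of Δ²R: w = (9, 3, 1, 7, 2, 5, 6, 8, 4, 10).

ℓ(w)=17; the 5 essential cells (i,j,r):

[(1, 8, 0), (2, 2, 0), (4, 2, 1), (4, 6, 2), (8, 4, 3)]


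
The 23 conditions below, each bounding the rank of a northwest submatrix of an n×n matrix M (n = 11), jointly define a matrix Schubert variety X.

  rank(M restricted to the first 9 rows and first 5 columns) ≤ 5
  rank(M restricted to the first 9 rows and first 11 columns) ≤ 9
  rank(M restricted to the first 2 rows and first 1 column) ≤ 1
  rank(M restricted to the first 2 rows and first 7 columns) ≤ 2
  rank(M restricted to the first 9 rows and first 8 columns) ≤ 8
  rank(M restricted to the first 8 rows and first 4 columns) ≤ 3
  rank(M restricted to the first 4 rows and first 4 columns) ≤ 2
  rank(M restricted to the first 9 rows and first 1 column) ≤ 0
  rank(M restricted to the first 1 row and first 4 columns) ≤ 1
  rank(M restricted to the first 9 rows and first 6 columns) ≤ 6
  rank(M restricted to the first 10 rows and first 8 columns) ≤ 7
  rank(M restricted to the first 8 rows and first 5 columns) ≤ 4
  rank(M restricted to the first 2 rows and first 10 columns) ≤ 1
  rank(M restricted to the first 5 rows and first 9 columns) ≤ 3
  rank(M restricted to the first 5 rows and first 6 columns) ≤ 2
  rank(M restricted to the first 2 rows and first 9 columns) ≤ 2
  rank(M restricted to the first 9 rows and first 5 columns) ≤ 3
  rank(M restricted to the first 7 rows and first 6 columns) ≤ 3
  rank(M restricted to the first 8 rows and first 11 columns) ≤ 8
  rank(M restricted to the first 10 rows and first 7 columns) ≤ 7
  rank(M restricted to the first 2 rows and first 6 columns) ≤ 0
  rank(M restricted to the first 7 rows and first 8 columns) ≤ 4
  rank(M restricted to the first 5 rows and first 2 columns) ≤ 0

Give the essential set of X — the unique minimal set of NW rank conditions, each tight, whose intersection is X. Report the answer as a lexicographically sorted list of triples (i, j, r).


Computing R[i][j] = min implied NW-rank bound (n=11, 23 conditions):

  R[1]: 0, 0, 0, 0, 0, 0, 1, 1, 1, 1, 1
  R[2]: 0, 0, 0, 0, 0, 0, 1, 1, 1, 1, 2
  R[3]: 0, 0, 1, 1, 1, 1, 2, 2, 2, 2, 3
  R[4]: 0, 0, 1, 2, 2, 2, 3, 3, 3, 3, 4
  R[5]: 0, 0, 1, 2, 2, 2, 3, 3, 3, 4, 5
  R[6]: 0, 1, 2, 3, 3, 3, 4, 4, 4, 5, 6
  R[7]: 0, 1, 2, 3, 3, 3, 4, 4, 5, 6, 7
  R[8]: 0, 1, 2, 3, 3, 4, 5, 5, 6, 7, 8
  R[9]: 0, 1, 2, 3, 3, 4, 5, 6, 7, 8, 9
  R[10]: 1, 2, 3, 4, 4, 5, 6, 7, 8, 9, 10
  R[11]: 1, 2, 3, 4, 5, 6, 7, 8, 9, 10, 11

the unique w with this rank table is (7, 11, 3, 4, 10, 2, 9, 6, 8, 1, 5).

ℓ(w)=34; the 9 essential cells (i,j,r):

[(2, 6, 0), (2, 10, 1), (5, 2, 0), (5, 6, 2), (5, 9, 3), (7, 6, 3), (7, 8, 4), (9, 1, 0), (9, 5, 3)]


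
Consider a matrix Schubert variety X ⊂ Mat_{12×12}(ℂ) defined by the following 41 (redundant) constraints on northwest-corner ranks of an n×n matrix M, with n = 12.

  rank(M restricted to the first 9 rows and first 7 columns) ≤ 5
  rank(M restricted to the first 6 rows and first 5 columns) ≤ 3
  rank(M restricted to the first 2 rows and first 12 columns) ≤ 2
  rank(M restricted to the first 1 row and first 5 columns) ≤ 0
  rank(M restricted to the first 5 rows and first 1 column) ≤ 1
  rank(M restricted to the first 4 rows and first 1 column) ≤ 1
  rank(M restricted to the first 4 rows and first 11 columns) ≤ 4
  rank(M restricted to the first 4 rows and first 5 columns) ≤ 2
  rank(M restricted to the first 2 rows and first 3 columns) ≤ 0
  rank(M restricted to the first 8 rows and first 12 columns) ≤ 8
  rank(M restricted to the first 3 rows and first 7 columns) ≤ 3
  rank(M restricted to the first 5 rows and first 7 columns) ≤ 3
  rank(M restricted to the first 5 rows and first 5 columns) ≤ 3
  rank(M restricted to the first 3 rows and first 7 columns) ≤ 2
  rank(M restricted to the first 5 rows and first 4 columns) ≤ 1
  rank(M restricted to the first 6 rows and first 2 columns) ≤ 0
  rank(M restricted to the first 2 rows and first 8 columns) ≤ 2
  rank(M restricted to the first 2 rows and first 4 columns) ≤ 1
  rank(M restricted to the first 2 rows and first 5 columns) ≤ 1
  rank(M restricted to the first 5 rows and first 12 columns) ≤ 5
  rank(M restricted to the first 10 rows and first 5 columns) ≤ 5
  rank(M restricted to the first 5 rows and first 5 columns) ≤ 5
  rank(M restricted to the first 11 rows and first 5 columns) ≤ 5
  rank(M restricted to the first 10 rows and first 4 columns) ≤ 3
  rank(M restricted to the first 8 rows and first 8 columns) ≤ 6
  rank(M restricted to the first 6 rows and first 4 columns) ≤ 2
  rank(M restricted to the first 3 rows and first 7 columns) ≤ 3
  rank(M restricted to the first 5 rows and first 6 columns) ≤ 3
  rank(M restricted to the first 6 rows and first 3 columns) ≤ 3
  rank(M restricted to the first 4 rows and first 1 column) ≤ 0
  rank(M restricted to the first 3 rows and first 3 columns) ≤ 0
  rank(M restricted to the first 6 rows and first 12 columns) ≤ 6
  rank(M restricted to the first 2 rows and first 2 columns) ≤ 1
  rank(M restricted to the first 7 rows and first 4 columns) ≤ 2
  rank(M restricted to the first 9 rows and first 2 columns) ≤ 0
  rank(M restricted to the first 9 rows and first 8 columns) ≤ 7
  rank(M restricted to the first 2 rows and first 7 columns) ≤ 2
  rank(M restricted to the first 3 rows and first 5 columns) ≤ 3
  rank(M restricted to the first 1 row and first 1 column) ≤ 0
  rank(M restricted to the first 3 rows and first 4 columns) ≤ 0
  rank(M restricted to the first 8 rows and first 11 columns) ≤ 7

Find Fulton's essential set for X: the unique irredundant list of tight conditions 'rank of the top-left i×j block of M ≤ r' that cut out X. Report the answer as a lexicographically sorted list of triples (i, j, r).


Computing R[i][j] = min implied NW-rank bound (n=12, 41 conditions):

  R[1]: 0  0  0  0  0  1  1  1  1  1  1  1
  R[2]: 0  0  0  0  1  2  2  2  2  2  2  2
  R[3]: 0  0  0  0  1  2  2  3  3  3  3  3
  R[4]: 0  0  1  1  2  3  3  4  4  4  4  4
  R[5]: 0  0  1  1  2  3  3  4  5  5  5  5
  R[6]: 0  0  1  2  3  4  4  5  6  6  6  6
  R[7]: 0  0  1  2  3  4  5  6  7  7  7  7
  R[8]: 0  0  1  2  3  4  5  6  7  7  7  8
  R[9]: 0  0  1  2  3  4  5  6  7  8  8  9
  R[10]: 1  1  2  3  4  5  6  7  8  9  9  10
  R[11]: 1  2  3  4  5  6  7  8  9  10  10  11
  R[12]: 1  2  3  4  5  6  7  8  9  10  11  12

hence w(1..12) = (6, 5, 8, 3, 9, 4, 7, 12, 10, 1, 2, 11).

Rothe diagram D(w) (30 cells), 7 SE-corners (essential conditions):

[(1, 5, 0), (3, 4, 0), (3, 7, 2), (5, 4, 1), (5, 7, 3), (8, 11, 7), (9, 2, 0)]
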